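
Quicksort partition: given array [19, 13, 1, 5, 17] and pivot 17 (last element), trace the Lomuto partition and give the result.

Lomuto partition with pivot = 17:

Initial array: [19, 13, 1, 5, 17]

arr[0]=19 > 17: no swap
arr[1]=13 <= 17: swap with position 0, array becomes [13, 19, 1, 5, 17]
arr[2]=1 <= 17: swap with position 1, array becomes [13, 1, 19, 5, 17]
arr[3]=5 <= 17: swap with position 2, array becomes [13, 1, 5, 19, 17]

Place pivot at position 3: [13, 1, 5, 17, 19]
Pivot position: 3

After partitioning with pivot 17, the array becomes [13, 1, 5, 17, 19]. The pivot is placed at index 3. All elements to the left of the pivot are <= 17, and all elements to the right are > 17.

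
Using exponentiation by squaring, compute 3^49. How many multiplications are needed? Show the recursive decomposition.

Computing 3^49 by squaring (build up from 3^1; each line after the first costs one multiplication):

3^1 = 3
3^2 = (3^1)^2 = 3^2 = 9
3^3 = 3 * 3^2 = 3 * 9 = 27
3^6 = (3^3)^2 = 27^2 = 729
3^12 = (3^6)^2 = 729^2 = 531441
3^24 = (3^12)^2 = 531441^2 = 282429536481
3^48 = (3^24)^2 = 282429536481^2 = 79766443076872509863361
3^49 = 3 * 3^48 = 3 * 79766443076872509863361 = 239299329230617529590083

Result: 239299329230617529590083
Multiplications needed: 7 (7 lines after 3^1)

3^49 = 239299329230617529590083. Using exponentiation by squaring, this requires 7 multiplications. The key idea: if the exponent is even, square the half-power; if odd, multiply by the base once.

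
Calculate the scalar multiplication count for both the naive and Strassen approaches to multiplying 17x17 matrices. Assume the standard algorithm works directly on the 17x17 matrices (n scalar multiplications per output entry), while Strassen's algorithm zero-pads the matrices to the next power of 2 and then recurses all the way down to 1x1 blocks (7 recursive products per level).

Matrix multiplication for 17x17 matrices:

Strassen's algorithm requires power-of-2 dimensions. Pad 17x17 to 32x32 (next power of 2).

Standard algorithm: 17^3 = 4913 multiplications
Strassen's algorithm: 7^(log2(32)) = 7^5 = 16807 multiplications
Difference: 4913 - 16807 = -11894 (Strassen uses MORE here due to padding overhead — for small or just-over-power-of-2 n, padding can outweigh the per-level savings)

Standard: 4913 multiplications (17^3). Strassen: 16807 multiplications (7^5, after padding to 32x32). Strassen reduces 8 recursive multiplications to 7 at each level.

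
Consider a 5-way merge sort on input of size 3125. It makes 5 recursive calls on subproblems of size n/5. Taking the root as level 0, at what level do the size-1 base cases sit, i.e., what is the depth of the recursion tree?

For divide and conquer with division factor 5:

Problem sizes at each level:
Level 0: 3125
Level 1: 625
Level 2: 125
Level 3: 25
Level 4: 5
Level 5: 1

The root is level 0 and the size-1 base case is level 5 (the tree spans levels 0 through 5, i.e. 6 levels counting the root), so the depth is the number of divisions: log_5(3125) = 5

The recursion tree depth is log_5(3125) = 5. At each level, the problem size is divided by 5, so it takes 5 divisions to reduce to a base case of size 1. The algorithm makes 5 recursive calls at each level.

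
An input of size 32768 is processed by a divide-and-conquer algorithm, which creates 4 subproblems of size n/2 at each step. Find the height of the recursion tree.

For divide and conquer with division factor 2:

Problem sizes at each level:
Level 0: 32768
Level 1: 16384
Level 2: 8192
Level 3: 4096
Level 4: 2048
Level 5: 1024
Level 6: 512
Level 7: 256
Level 8: 128
Level 9: 64
Level 10: 32
Level 11: 16
Level 12: 8
Level 13: 4
Level 14: 2
Level 15: 1

The root is level 0 and the size-1 base case is level 15 (the tree spans levels 0 through 15, i.e. 16 levels counting the root), so the depth is the number of divisions: log_2(32768) = 15

The recursion tree depth is log_2(32768) = 15. At each level, the problem size is divided by 2, so it takes 15 divisions to reduce to a base case of size 1. The algorithm makes 4 recursive calls at each level.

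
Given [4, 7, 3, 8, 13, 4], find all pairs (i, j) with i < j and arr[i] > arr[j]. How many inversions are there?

Finding inversions in [4, 7, 3, 8, 13, 4]:

(0, 2): arr[0]=4 > arr[2]=3
(1, 2): arr[1]=7 > arr[2]=3
(1, 5): arr[1]=7 > arr[5]=4
(3, 5): arr[3]=8 > arr[5]=4
(4, 5): arr[4]=13 > arr[5]=4

Total inversions: 5

The array has 5 inversion(s): (0,2), (1,2), (1,5), (3,5), (4,5). Each pair (i,j) satisfies i < j and arr[i] > arr[j].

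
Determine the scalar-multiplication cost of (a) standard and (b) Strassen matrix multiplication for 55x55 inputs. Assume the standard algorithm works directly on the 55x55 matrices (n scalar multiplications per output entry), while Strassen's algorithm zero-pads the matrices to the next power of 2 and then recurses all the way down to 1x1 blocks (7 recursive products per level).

Matrix multiplication for 55x55 matrices:

Strassen's algorithm requires power-of-2 dimensions. Pad 55x55 to 64x64 (next power of 2).

Standard algorithm: 55^3 = 166375 multiplications
Strassen's algorithm: 7^(log2(64)) = 7^6 = 117649 multiplications
Savings: 166375 - 117649 = 48726 multiplications

Standard: 166375 multiplications (55^3). Strassen: 117649 multiplications (7^6, after padding to 64x64). Strassen reduces 8 recursive multiplications to 7 at each level.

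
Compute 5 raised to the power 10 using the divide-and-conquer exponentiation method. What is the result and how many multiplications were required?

Computing 5^10 by squaring (build up from 5^1; each line after the first costs one multiplication):

5^1 = 5
5^2 = (5^1)^2 = 5^2 = 25
5^4 = (5^2)^2 = 25^2 = 625
5^5 = 5 * 5^4 = 5 * 625 = 3125
5^10 = (5^5)^2 = 3125^2 = 9765625

Result: 9765625
Multiplications needed: 4 (4 lines after 5^1)

5^10 = 9765625. Using exponentiation by squaring, this requires 4 multiplications. The key idea: if the exponent is even, square the half-power; if odd, multiply by the base once.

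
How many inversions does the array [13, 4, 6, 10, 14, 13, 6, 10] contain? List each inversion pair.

Finding inversions in [13, 4, 6, 10, 14, 13, 6, 10]:

(0, 1): arr[0]=13 > arr[1]=4
(0, 2): arr[0]=13 > arr[2]=6
(0, 3): arr[0]=13 > arr[3]=10
(0, 6): arr[0]=13 > arr[6]=6
(0, 7): arr[0]=13 > arr[7]=10
(3, 6): arr[3]=10 > arr[6]=6
(4, 5): arr[4]=14 > arr[5]=13
(4, 6): arr[4]=14 > arr[6]=6
(4, 7): arr[4]=14 > arr[7]=10
(5, 6): arr[5]=13 > arr[6]=6
(5, 7): arr[5]=13 > arr[7]=10

Total inversions: 11

The array has 11 inversion(s): (0,1), (0,2), (0,3), (0,6), (0,7), (3,6), (4,5), (4,6), (4,7), (5,6), (5,7). Each pair (i,j) satisfies i < j and arr[i] > arr[j].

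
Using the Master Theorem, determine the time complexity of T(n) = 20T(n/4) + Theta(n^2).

Master Theorem for T(n) = 20T(n/4) + O(n^2):

a = 20, b = 4, c = 2
log_b(a) = log_4(20) = 2.1610

Case 1: c = 2 < log_4(20) = 2.1610
T(n) = O(n^(log_4 20))

For T(n) = 20T(n/4) + O(n^2): log_4(20) = 2.1610. This is Case 1 of the Master Theorem (c < log_b(a), work dominated by leaves), giving O(n^(log_4 20)).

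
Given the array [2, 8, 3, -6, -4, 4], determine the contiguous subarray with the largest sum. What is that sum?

Using Kadane's algorithm on [2, 8, 3, -6, -4, 4]:

Scanning through the array:
Position 1 (value 8): max_ending_here = 10, max_so_far = 10
Position 2 (value 3): max_ending_here = 13, max_so_far = 13
Position 3 (value -6): max_ending_here = 7, max_so_far = 13
Position 4 (value -4): max_ending_here = 3, max_so_far = 13
Position 5 (value 4): max_ending_here = 7, max_so_far = 13

Maximum subarray: [2, 8, 3]
Maximum sum: 13

The maximum subarray is [2, 8, 3] with sum 13. This subarray runs from index 0 to index 2.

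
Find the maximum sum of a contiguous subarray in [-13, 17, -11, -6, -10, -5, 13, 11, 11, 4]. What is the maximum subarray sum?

Using Kadane's algorithm on [-13, 17, -11, -6, -10, -5, 13, 11, 11, 4]:

Scanning through the array:
Position 1 (value 17): max_ending_here = 17, max_so_far = 17
Position 2 (value -11): max_ending_here = 6, max_so_far = 17
Position 3 (value -6): max_ending_here = 0, max_so_far = 17
Position 4 (value -10): max_ending_here = -10, max_so_far = 17
Position 5 (value -5): max_ending_here = -5, max_so_far = 17
Position 6 (value 13): max_ending_here = 13, max_so_far = 17
Position 7 (value 11): max_ending_here = 24, max_so_far = 24
Position 8 (value 11): max_ending_here = 35, max_so_far = 35
Position 9 (value 4): max_ending_here = 39, max_so_far = 39

Maximum subarray: [13, 11, 11, 4]
Maximum sum: 39

The maximum subarray is [13, 11, 11, 4] with sum 39. This subarray runs from index 6 to index 9.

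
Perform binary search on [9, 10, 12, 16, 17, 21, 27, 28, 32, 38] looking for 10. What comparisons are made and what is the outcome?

Binary search for 10 in [9, 10, 12, 16, 17, 21, 27, 28, 32, 38]:

lo=0, hi=9, mid=4, arr[mid]=17 -> 17 > 10, search left half
lo=0, hi=3, mid=1, arr[mid]=10 -> Found target at index 1!

Binary search finds 10 at index 1 after 2 comparisons. The search repeatedly halves the search space by comparing with the middle element.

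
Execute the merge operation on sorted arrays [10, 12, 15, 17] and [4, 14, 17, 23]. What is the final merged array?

Merging process:

Compare 10 vs 4: take 4 from right. Merged: [4]
Compare 10 vs 14: take 10 from left. Merged: [4, 10]
Compare 12 vs 14: take 12 from left. Merged: [4, 10, 12]
Compare 15 vs 14: take 14 from right. Merged: [4, 10, 12, 14]
Compare 15 vs 17: take 15 from left. Merged: [4, 10, 12, 14, 15]
Compare 17 vs 17: take 17 from left. Merged: [4, 10, 12, 14, 15, 17]
Append remaining from right: [17, 23]. Merged: [4, 10, 12, 14, 15, 17, 17, 23]

Final merged array: [4, 10, 12, 14, 15, 17, 17, 23]
Total comparisons: 6

The merged array is [4, 10, 12, 14, 15, 17, 17, 23], requiring 6 comparisons. The merge step runs in O(n) time where n is the total number of elements.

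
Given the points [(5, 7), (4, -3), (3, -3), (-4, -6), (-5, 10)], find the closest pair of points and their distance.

Computing all pairwise distances among 5 points:

d((5, 7), (4, -3)) = 10.0499
d((5, 7), (3, -3)) = 10.198
d((5, 7), (-4, -6)) = 15.8114
d((5, 7), (-5, 10)) = 10.4403
d((4, -3), (3, -3)) = 1.0 <-- minimum
d((4, -3), (-4, -6)) = 8.544
d((4, -3), (-5, 10)) = 15.8114
d((3, -3), (-4, -6)) = 7.6158
d((3, -3), (-5, 10)) = 15.2643
d((-4, -6), (-5, 10)) = 16.0312

Closest pair: (4, -3) and (3, -3) with distance 1.0

The closest pair is (4, -3) and (3, -3) with Euclidean distance 1.0. For 5 points, brute-force pairwise comparison is shown above. For large n, the divide-and-conquer algorithm (sort by x, recurse on halves, check the dividing strip) achieves O(n log n).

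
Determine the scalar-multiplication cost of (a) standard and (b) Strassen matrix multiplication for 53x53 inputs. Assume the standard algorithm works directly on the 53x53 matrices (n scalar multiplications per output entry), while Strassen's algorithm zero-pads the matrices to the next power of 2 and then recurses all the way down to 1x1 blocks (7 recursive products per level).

Matrix multiplication for 53x53 matrices:

Strassen's algorithm requires power-of-2 dimensions. Pad 53x53 to 64x64 (next power of 2).

Standard algorithm: 53^3 = 148877 multiplications
Strassen's algorithm: 7^(log2(64)) = 7^6 = 117649 multiplications
Savings: 148877 - 117649 = 31228 multiplications

Standard: 148877 multiplications (53^3). Strassen: 117649 multiplications (7^6, after padding to 64x64). Strassen reduces 8 recursive multiplications to 7 at each level.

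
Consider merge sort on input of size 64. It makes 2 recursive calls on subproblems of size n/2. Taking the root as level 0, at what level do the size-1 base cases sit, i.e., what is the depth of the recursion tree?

For divide and conquer with division factor 2:

Problem sizes at each level:
Level 0: 64
Level 1: 32
Level 2: 16
Level 3: 8
Level 4: 4
Level 5: 2
Level 6: 1

The root is level 0 and the size-1 base case is level 6 (the tree spans levels 0 through 6, i.e. 7 levels counting the root), so the depth is the number of divisions: log_2(64) = 6

The recursion tree depth is log_2(64) = 6. At each level, the problem size is divided by 2, so it takes 6 divisions to reduce to a base case of size 1. The algorithm makes 2 recursive calls at each level.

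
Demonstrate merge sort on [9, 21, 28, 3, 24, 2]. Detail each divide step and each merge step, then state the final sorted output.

Merge sort trace:

Split: [9, 21, 28, 3, 24, 2] -> [9, 21, 28] and [3, 24, 2]
  Split: [9, 21, 28] -> [9] and [21, 28]
    Split: [21, 28] -> [21] and [28]
    Merge: [21] + [28] -> [21, 28]
  Merge: [9] + [21, 28] -> [9, 21, 28]
  Split: [3, 24, 2] -> [3] and [24, 2]
    Split: [24, 2] -> [24] and [2]
    Merge: [24] + [2] -> [2, 24]
  Merge: [3] + [2, 24] -> [2, 3, 24]
Merge: [9, 21, 28] + [2, 3, 24] -> [2, 3, 9, 21, 24, 28]

Final sorted array: [2, 3, 9, 21, 24, 28]

The merge sort proceeds by recursively splitting the array and merging sorted halves.
After all merges, the sorted array is [2, 3, 9, 21, 24, 28].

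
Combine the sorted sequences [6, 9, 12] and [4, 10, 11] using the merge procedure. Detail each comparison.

Merging process:

Compare 6 vs 4: take 4 from right. Merged: [4]
Compare 6 vs 10: take 6 from left. Merged: [4, 6]
Compare 9 vs 10: take 9 from left. Merged: [4, 6, 9]
Compare 12 vs 10: take 10 from right. Merged: [4, 6, 9, 10]
Compare 12 vs 11: take 11 from right. Merged: [4, 6, 9, 10, 11]
Append remaining from left: [12]. Merged: [4, 6, 9, 10, 11, 12]

Final merged array: [4, 6, 9, 10, 11, 12]
Total comparisons: 5

The merged array is [4, 6, 9, 10, 11, 12], requiring 5 comparisons. The merge step runs in O(n) time where n is the total number of elements.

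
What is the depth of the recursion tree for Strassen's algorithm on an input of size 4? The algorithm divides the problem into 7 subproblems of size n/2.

For divide and conquer with division factor 2:

Problem sizes at each level:
Level 0: 4
Level 1: 2
Level 2: 1

The root is level 0 and the size-1 base case is level 2 (the tree spans levels 0 through 2, i.e. 3 levels counting the root), so the depth is the number of divisions: log_2(4) = 2

The recursion tree depth is log_2(4) = 2. At each level, the problem size is divided by 2, so it takes 2 divisions to reduce to a base case of size 1. The algorithm makes 7 recursive calls at each level.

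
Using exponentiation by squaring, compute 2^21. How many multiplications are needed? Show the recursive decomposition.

Computing 2^21 by squaring (build up from 2^1; each line after the first costs one multiplication):

2^1 = 2
2^2 = (2^1)^2 = 2^2 = 4
2^4 = (2^2)^2 = 4^2 = 16
2^5 = 2 * 2^4 = 2 * 16 = 32
2^10 = (2^5)^2 = 32^2 = 1024
2^20 = (2^10)^2 = 1024^2 = 1048576
2^21 = 2 * 2^20 = 2 * 1048576 = 2097152

Result: 2097152
Multiplications needed: 6 (6 lines after 2^1)

2^21 = 2097152. Using exponentiation by squaring, this requires 6 multiplications. The key idea: if the exponent is even, square the half-power; if odd, multiply by the base once.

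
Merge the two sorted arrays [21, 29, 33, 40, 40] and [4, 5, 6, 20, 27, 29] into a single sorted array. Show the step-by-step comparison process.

Merging process:

Compare 21 vs 4: take 4 from right. Merged: [4]
Compare 21 vs 5: take 5 from right. Merged: [4, 5]
Compare 21 vs 6: take 6 from right. Merged: [4, 5, 6]
Compare 21 vs 20: take 20 from right. Merged: [4, 5, 6, 20]
Compare 21 vs 27: take 21 from left. Merged: [4, 5, 6, 20, 21]
Compare 29 vs 27: take 27 from right. Merged: [4, 5, 6, 20, 21, 27]
Compare 29 vs 29: take 29 from left. Merged: [4, 5, 6, 20, 21, 27, 29]
Compare 33 vs 29: take 29 from right. Merged: [4, 5, 6, 20, 21, 27, 29, 29]
Append remaining from left: [33, 40, 40]. Merged: [4, 5, 6, 20, 21, 27, 29, 29, 33, 40, 40]

Final merged array: [4, 5, 6, 20, 21, 27, 29, 29, 33, 40, 40]
Total comparisons: 8

The merged array is [4, 5, 6, 20, 21, 27, 29, 29, 33, 40, 40], requiring 8 comparisons. The merge step runs in O(n) time where n is the total number of elements.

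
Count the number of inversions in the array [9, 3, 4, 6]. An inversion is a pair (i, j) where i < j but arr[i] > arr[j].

Finding inversions in [9, 3, 4, 6]:

(0, 1): arr[0]=9 > arr[1]=3
(0, 2): arr[0]=9 > arr[2]=4
(0, 3): arr[0]=9 > arr[3]=6

Total inversions: 3

The array has 3 inversion(s): (0,1), (0,2), (0,3). Each pair (i,j) satisfies i < j and arr[i] > arr[j].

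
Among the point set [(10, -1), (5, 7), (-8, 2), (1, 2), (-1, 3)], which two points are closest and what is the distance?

Computing all pairwise distances among 5 points:

d((10, -1), (5, 7)) = 9.434
d((10, -1), (-8, 2)) = 18.2483
d((10, -1), (1, 2)) = 9.4868
d((10, -1), (-1, 3)) = 11.7047
d((5, 7), (-8, 2)) = 13.9284
d((5, 7), (1, 2)) = 6.4031
d((5, 7), (-1, 3)) = 7.2111
d((-8, 2), (1, 2)) = 9.0
d((-8, 2), (-1, 3)) = 7.0711
d((1, 2), (-1, 3)) = 2.2361 <-- minimum

Closest pair: (1, 2) and (-1, 3) with distance 2.2361

The closest pair is (1, 2) and (-1, 3) with Euclidean distance 2.2361. For 5 points, brute-force pairwise comparison is shown above. For large n, the divide-and-conquer algorithm (sort by x, recurse on halves, check the dividing strip) achieves O(n log n).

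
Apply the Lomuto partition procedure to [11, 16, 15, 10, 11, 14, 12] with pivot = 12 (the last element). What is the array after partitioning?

Lomuto partition with pivot = 12:

Initial array: [11, 16, 15, 10, 11, 14, 12]

arr[0]=11 <= 12: swap with position 0, array becomes [11, 16, 15, 10, 11, 14, 12]
arr[1]=16 > 12: no swap
arr[2]=15 > 12: no swap
arr[3]=10 <= 12: swap with position 1, array becomes [11, 10, 15, 16, 11, 14, 12]
arr[4]=11 <= 12: swap with position 2, array becomes [11, 10, 11, 16, 15, 14, 12]
arr[5]=14 > 12: no swap

Place pivot at position 3: [11, 10, 11, 12, 15, 14, 16]
Pivot position: 3

After partitioning with pivot 12, the array becomes [11, 10, 11, 12, 15, 14, 16]. The pivot is placed at index 3. All elements to the left of the pivot are <= 12, and all elements to the right are > 12.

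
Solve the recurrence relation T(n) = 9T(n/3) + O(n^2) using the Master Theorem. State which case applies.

Master Theorem for T(n) = 9T(n/3) + O(n^2):

a = 9, b = 3, c = 2
log_b(a) = log_3(9) = 2.0000

Case 2: c = 2 = log_3(9) = 2.0000
T(n) = O(n^2 log n) = O(n^2 log n)

For T(n) = 9T(n/3) + O(n^2): log_3(9) = 2.0000. This is Case 2 of the Master Theorem (c = log_b(a), equal work at all levels), giving O(n^2 log n).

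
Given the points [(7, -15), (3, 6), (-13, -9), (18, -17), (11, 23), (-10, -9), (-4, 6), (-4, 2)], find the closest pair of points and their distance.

Computing all pairwise distances among 8 points:

d((7, -15), (3, 6)) = 21.3776
d((7, -15), (-13, -9)) = 20.8806
d((7, -15), (18, -17)) = 11.1803
d((7, -15), (11, 23)) = 38.2099
d((7, -15), (-10, -9)) = 18.0278
d((7, -15), (-4, 6)) = 23.7065
d((7, -15), (-4, 2)) = 20.2485
d((3, 6), (-13, -9)) = 21.9317
d((3, 6), (18, -17)) = 27.4591
d((3, 6), (11, 23)) = 18.7883
d((3, 6), (-10, -9)) = 19.8494
d((3, 6), (-4, 6)) = 7.0
d((3, 6), (-4, 2)) = 8.0623
d((-13, -9), (18, -17)) = 32.0156
d((-13, -9), (11, 23)) = 40.0
d((-13, -9), (-10, -9)) = 3.0 <-- minimum
d((-13, -9), (-4, 6)) = 17.4929
d((-13, -9), (-4, 2)) = 14.2127
d((18, -17), (11, 23)) = 40.6079
d((18, -17), (-10, -9)) = 29.1204
d((18, -17), (-4, 6)) = 31.8277
d((18, -17), (-4, 2)) = 29.0689
d((11, 23), (-10, -9)) = 38.2753
d((11, 23), (-4, 6)) = 22.6716
d((11, 23), (-4, 2)) = 25.807
d((-10, -9), (-4, 6)) = 16.1555
d((-10, -9), (-4, 2)) = 12.53
d((-4, 6), (-4, 2)) = 4.0

Closest pair: (-13, -9) and (-10, -9) with distance 3.0

The closest pair is (-13, -9) and (-10, -9) with Euclidean distance 3.0. For 8 points, brute-force pairwise comparison is shown above. For large n, the divide-and-conquer algorithm (sort by x, recurse on halves, check the dividing strip) achieves O(n log n).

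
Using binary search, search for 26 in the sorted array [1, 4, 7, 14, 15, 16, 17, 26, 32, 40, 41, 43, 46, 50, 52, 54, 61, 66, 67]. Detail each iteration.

Binary search for 26 in [1, 4, 7, 14, 15, 16, 17, 26, 32, 40, 41, 43, 46, 50, 52, 54, 61, 66, 67]:

lo=0, hi=18, mid=9, arr[mid]=40 -> 40 > 26, search left half
lo=0, hi=8, mid=4, arr[mid]=15 -> 15 < 26, search right half
lo=5, hi=8, mid=6, arr[mid]=17 -> 17 < 26, search right half
lo=7, hi=8, mid=7, arr[mid]=26 -> Found target at index 7!

Binary search finds 26 at index 7 after 4 comparisons. The search repeatedly halves the search space by comparing with the middle element.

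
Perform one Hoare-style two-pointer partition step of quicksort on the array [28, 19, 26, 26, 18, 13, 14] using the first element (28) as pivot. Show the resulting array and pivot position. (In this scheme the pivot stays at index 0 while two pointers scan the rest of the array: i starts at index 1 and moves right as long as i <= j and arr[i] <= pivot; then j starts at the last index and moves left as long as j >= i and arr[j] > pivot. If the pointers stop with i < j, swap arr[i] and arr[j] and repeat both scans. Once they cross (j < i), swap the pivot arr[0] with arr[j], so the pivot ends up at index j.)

Hoare-style two-pointer partition with pivot = 28:

Initial array: [28, 19, 26, 26, 18, 13, 14]

Pointers start at i = 1, j = 6.
i ends at 7, j ends at 6: the pointers have crossed (j < i), so scanning stops.

Swap pivot arr[0] with arr[6] to place pivot at position 6: [14, 19, 26, 26, 18, 13, 28]
Pivot position: 6

After partitioning with pivot 28, the array becomes [14, 19, 26, 26, 18, 13, 28]. The pivot is placed at index 6. All elements to the left of the pivot are <= 28, and all elements to the right are > 28.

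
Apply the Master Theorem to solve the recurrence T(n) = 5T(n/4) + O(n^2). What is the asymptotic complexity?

Master Theorem for T(n) = 5T(n/4) + O(n^2):

a = 5, b = 4, c = 2
log_b(a) = log_4(5) = 1.1610

Case 3: c = 2 > log_4(5) = 1.1610
T(n) = O(n^2) = O(n^2)

For T(n) = 5T(n/4) + O(n^2): log_4(5) = 1.1610. This is Case 3 of the Master Theorem (c > log_b(a), work dominated by root), giving O(n^2).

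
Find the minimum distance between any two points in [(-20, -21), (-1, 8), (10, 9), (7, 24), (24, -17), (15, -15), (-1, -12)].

Computing all pairwise distances among 7 points:

d((-20, -21), (-1, 8)) = 34.6699
d((-20, -21), (10, 9)) = 42.4264
d((-20, -21), (7, 24)) = 52.4786
d((-20, -21), (24, -17)) = 44.1814
d((-20, -21), (15, -15)) = 35.5106
d((-20, -21), (-1, -12)) = 21.0238
d((-1, 8), (10, 9)) = 11.0454
d((-1, 8), (7, 24)) = 17.8885
d((-1, 8), (24, -17)) = 35.3553
d((-1, 8), (15, -15)) = 28.0179
d((-1, 8), (-1, -12)) = 20.0
d((10, 9), (7, 24)) = 15.2971
d((10, 9), (24, -17)) = 29.5296
d((10, 9), (15, -15)) = 24.5153
d((10, 9), (-1, -12)) = 23.7065
d((7, 24), (24, -17)) = 44.3847
d((7, 24), (15, -15)) = 39.8121
d((7, 24), (-1, -12)) = 36.8782
d((24, -17), (15, -15)) = 9.2195 <-- minimum
d((24, -17), (-1, -12)) = 25.4951
d((15, -15), (-1, -12)) = 16.2788

Closest pair: (24, -17) and (15, -15) with distance 9.2195

The closest pair is (24, -17) and (15, -15) with Euclidean distance 9.2195. For 7 points, brute-force pairwise comparison is shown above. For large n, the divide-and-conquer algorithm (sort by x, recurse on halves, check the dividing strip) achieves O(n log n).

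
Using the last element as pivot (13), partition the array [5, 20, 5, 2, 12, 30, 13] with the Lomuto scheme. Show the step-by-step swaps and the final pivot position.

Lomuto partition with pivot = 13:

Initial array: [5, 20, 5, 2, 12, 30, 13]

arr[0]=5 <= 13: swap with position 0, array becomes [5, 20, 5, 2, 12, 30, 13]
arr[1]=20 > 13: no swap
arr[2]=5 <= 13: swap with position 1, array becomes [5, 5, 20, 2, 12, 30, 13]
arr[3]=2 <= 13: swap with position 2, array becomes [5, 5, 2, 20, 12, 30, 13]
arr[4]=12 <= 13: swap with position 3, array becomes [5, 5, 2, 12, 20, 30, 13]
arr[5]=30 > 13: no swap

Place pivot at position 4: [5, 5, 2, 12, 13, 30, 20]
Pivot position: 4

After partitioning with pivot 13, the array becomes [5, 5, 2, 12, 13, 30, 20]. The pivot is placed at index 4. All elements to the left of the pivot are <= 13, and all elements to the right are > 13.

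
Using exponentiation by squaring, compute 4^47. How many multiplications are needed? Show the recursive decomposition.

Computing 4^47 by squaring (build up from 4^1; each line after the first costs one multiplication):

4^1 = 4
4^2 = (4^1)^2 = 4^2 = 16
4^4 = (4^2)^2 = 16^2 = 256
4^5 = 4 * 4^4 = 4 * 256 = 1024
4^10 = (4^5)^2 = 1024^2 = 1048576
4^11 = 4 * 4^10 = 4 * 1048576 = 4194304
4^22 = (4^11)^2 = 4194304^2 = 17592186044416
4^23 = 4 * 4^22 = 4 * 17592186044416 = 70368744177664
4^46 = (4^23)^2 = 70368744177664^2 = 4951760157141521099596496896
4^47 = 4 * 4^46 = 4 * 4951760157141521099596496896 = 19807040628566084398385987584

Result: 19807040628566084398385987584
Multiplications needed: 9 (9 lines after 4^1)

4^47 = 19807040628566084398385987584. Using exponentiation by squaring, this requires 9 multiplications. The key idea: if the exponent is even, square the half-power; if odd, multiply by the base once.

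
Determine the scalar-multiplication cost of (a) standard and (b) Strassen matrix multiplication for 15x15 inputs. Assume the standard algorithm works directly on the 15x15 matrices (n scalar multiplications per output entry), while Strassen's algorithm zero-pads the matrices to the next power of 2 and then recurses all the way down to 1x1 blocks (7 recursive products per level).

Matrix multiplication for 15x15 matrices:

Strassen's algorithm requires power-of-2 dimensions. Pad 15x15 to 16x16 (next power of 2).

Standard algorithm: 15^3 = 3375 multiplications
Strassen's algorithm: 7^(log2(16)) = 7^4 = 2401 multiplications
Savings: 3375 - 2401 = 974 multiplications

Standard: 3375 multiplications (15^3). Strassen: 2401 multiplications (7^4, after padding to 16x16). Strassen reduces 8 recursive multiplications to 7 at each level.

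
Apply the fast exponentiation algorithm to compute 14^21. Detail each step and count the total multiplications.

Computing 14^21 by squaring (build up from 14^1; each line after the first costs one multiplication):

14^1 = 14
14^2 = (14^1)^2 = 14^2 = 196
14^4 = (14^2)^2 = 196^2 = 38416
14^5 = 14 * 14^4 = 14 * 38416 = 537824
14^10 = (14^5)^2 = 537824^2 = 289254654976
14^20 = (14^10)^2 = 289254654976^2 = 83668255425284801560576
14^21 = 14 * 14^20 = 14 * 83668255425284801560576 = 1171355575953987221848064

Result: 1171355575953987221848064
Multiplications needed: 6 (6 lines after 14^1)

14^21 = 1171355575953987221848064. Using exponentiation by squaring, this requires 6 multiplications. The key idea: if the exponent is even, square the half-power; if odd, multiply by the base once.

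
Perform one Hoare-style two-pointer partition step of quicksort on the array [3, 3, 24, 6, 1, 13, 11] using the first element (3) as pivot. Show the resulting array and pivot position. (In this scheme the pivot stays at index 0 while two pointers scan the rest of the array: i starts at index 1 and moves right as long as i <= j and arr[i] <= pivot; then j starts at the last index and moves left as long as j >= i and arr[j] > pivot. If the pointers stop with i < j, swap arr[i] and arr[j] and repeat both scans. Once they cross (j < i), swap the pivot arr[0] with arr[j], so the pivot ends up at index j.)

Hoare-style two-pointer partition with pivot = 3:

Initial array: [3, 3, 24, 6, 1, 13, 11]

Pointers start at i = 1, j = 6.
i stops at index 2 (arr[2]=24 > 3), j stops at index 4 (arr[4]=1 <= 3): swap arr[2] and arr[4], array becomes [3, 3, 1, 6, 24, 13, 11]
i ends at 3, j ends at 2: the pointers have crossed (j < i), so scanning stops.

Swap pivot arr[0] with arr[2] to place pivot at position 2: [1, 3, 3, 6, 24, 13, 11]
Pivot position: 2

After partitioning with pivot 3, the array becomes [1, 3, 3, 6, 24, 13, 11]. The pivot is placed at index 2. All elements to the left of the pivot are <= 3, and all elements to the right are > 3.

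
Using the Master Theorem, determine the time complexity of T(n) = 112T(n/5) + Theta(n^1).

Master Theorem for T(n) = 112T(n/5) + O(n^1):

a = 112, b = 5, c = 1
log_b(a) = log_5(112) = 2.9318

Case 1: c = 1 < log_5(112) = 2.9318
T(n) = O(n^(log_5 112))

For T(n) = 112T(n/5) + O(n^1): log_5(112) = 2.9318. This is Case 1 of the Master Theorem (c < log_b(a), work dominated by leaves), giving O(n^(log_5 112)).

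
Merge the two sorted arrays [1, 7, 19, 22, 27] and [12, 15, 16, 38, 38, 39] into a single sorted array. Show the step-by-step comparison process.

Merging process:

Compare 1 vs 12: take 1 from left. Merged: [1]
Compare 7 vs 12: take 7 from left. Merged: [1, 7]
Compare 19 vs 12: take 12 from right. Merged: [1, 7, 12]
Compare 19 vs 15: take 15 from right. Merged: [1, 7, 12, 15]
Compare 19 vs 16: take 16 from right. Merged: [1, 7, 12, 15, 16]
Compare 19 vs 38: take 19 from left. Merged: [1, 7, 12, 15, 16, 19]
Compare 22 vs 38: take 22 from left. Merged: [1, 7, 12, 15, 16, 19, 22]
Compare 27 vs 38: take 27 from left. Merged: [1, 7, 12, 15, 16, 19, 22, 27]
Append remaining from right: [38, 38, 39]. Merged: [1, 7, 12, 15, 16, 19, 22, 27, 38, 38, 39]

Final merged array: [1, 7, 12, 15, 16, 19, 22, 27, 38, 38, 39]
Total comparisons: 8

The merged array is [1, 7, 12, 15, 16, 19, 22, 27, 38, 38, 39], requiring 8 comparisons. The merge step runs in O(n) time where n is the total number of elements.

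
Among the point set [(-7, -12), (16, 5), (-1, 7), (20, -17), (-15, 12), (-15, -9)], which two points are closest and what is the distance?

Computing all pairwise distances among 6 points:

d((-7, -12), (16, 5)) = 28.6007
d((-7, -12), (-1, 7)) = 19.9249
d((-7, -12), (20, -17)) = 27.4591
d((-7, -12), (-15, 12)) = 25.2982
d((-7, -12), (-15, -9)) = 8.544 <-- minimum
d((16, 5), (-1, 7)) = 17.1172
d((16, 5), (20, -17)) = 22.3607
d((16, 5), (-15, 12)) = 31.7805
d((16, 5), (-15, -9)) = 34.0147
d((-1, 7), (20, -17)) = 31.8904
d((-1, 7), (-15, 12)) = 14.8661
d((-1, 7), (-15, -9)) = 21.2603
d((20, -17), (-15, 12)) = 45.4533
d((20, -17), (-15, -9)) = 35.9026
d((-15, 12), (-15, -9)) = 21.0

Closest pair: (-7, -12) and (-15, -9) with distance 8.544

The closest pair is (-7, -12) and (-15, -9) with Euclidean distance 8.544. For 6 points, brute-force pairwise comparison is shown above. For large n, the divide-and-conquer algorithm (sort by x, recurse on halves, check the dividing strip) achieves O(n log n).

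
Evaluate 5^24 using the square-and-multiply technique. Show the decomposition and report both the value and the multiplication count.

Computing 5^24 by squaring (build up from 5^1; each line after the first costs one multiplication):

5^1 = 5
5^2 = (5^1)^2 = 5^2 = 25
5^3 = 5 * 5^2 = 5 * 25 = 125
5^6 = (5^3)^2 = 125^2 = 15625
5^12 = (5^6)^2 = 15625^2 = 244140625
5^24 = (5^12)^2 = 244140625^2 = 59604644775390625

Result: 59604644775390625
Multiplications needed: 5 (5 lines after 5^1)

5^24 = 59604644775390625. Using exponentiation by squaring, this requires 5 multiplications. The key idea: if the exponent is even, square the half-power; if odd, multiply by the base once.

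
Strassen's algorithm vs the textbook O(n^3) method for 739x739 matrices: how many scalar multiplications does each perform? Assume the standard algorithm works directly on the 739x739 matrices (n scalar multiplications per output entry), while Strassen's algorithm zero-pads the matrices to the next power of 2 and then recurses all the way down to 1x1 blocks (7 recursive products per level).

Matrix multiplication for 739x739 matrices:

Strassen's algorithm requires power-of-2 dimensions. Pad 739x739 to 1024x1024 (next power of 2).

Standard algorithm: 739^3 = 403583419 multiplications
Strassen's algorithm: 7^(log2(1024)) = 7^10 = 282475249 multiplications
Savings: 403583419 - 282475249 = 121108170 multiplications

Standard: 403583419 multiplications (739^3). Strassen: 282475249 multiplications (7^10, after padding to 1024x1024). Strassen reduces 8 recursive multiplications to 7 at each level.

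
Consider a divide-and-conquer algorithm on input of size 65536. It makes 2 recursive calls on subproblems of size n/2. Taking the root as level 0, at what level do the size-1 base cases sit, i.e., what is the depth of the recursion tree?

For divide and conquer with division factor 2:

Problem sizes at each level:
Level 0: 65536
Level 1: 32768
Level 2: 16384
Level 3: 8192
Level 4: 4096
Level 5: 2048
Level 6: 1024
Level 7: 512
Level 8: 256
Level 9: 128
Level 10: 64
Level 11: 32
Level 12: 16
Level 13: 8
Level 14: 4
Level 15: 2
Level 16: 1

The root is level 0 and the size-1 base case is level 16 (the tree spans levels 0 through 16, i.e. 17 levels counting the root), so the depth is the number of divisions: log_2(65536) = 16

The recursion tree depth is log_2(65536) = 16. At each level, the problem size is divided by 2, so it takes 16 divisions to reduce to a base case of size 1. The algorithm makes 2 recursive calls at each level.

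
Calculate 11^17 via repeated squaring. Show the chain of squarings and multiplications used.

Computing 11^17 by squaring (build up from 11^1; each line after the first costs one multiplication):

11^1 = 11
11^2 = (11^1)^2 = 11^2 = 121
11^4 = (11^2)^2 = 121^2 = 14641
11^8 = (11^4)^2 = 14641^2 = 214358881
11^16 = (11^8)^2 = 214358881^2 = 45949729863572161
11^17 = 11 * 11^16 = 11 * 45949729863572161 = 505447028499293771

Result: 505447028499293771
Multiplications needed: 5 (5 lines after 11^1)

11^17 = 505447028499293771. Using exponentiation by squaring, this requires 5 multiplications. The key idea: if the exponent is even, square the half-power; if odd, multiply by the base once.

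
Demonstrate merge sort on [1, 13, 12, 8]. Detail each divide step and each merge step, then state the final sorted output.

Merge sort trace:

Split: [1, 13, 12, 8] -> [1, 13] and [12, 8]
  Split: [1, 13] -> [1] and [13]
  Merge: [1] + [13] -> [1, 13]
  Split: [12, 8] -> [12] and [8]
  Merge: [12] + [8] -> [8, 12]
Merge: [1, 13] + [8, 12] -> [1, 8, 12, 13]

Final sorted array: [1, 8, 12, 13]

The merge sort proceeds by recursively splitting the array and merging sorted halves.
After all merges, the sorted array is [1, 8, 12, 13].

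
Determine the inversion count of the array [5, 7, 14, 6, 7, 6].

Finding inversions in [5, 7, 14, 6, 7, 6]:

(1, 3): arr[1]=7 > arr[3]=6
(1, 5): arr[1]=7 > arr[5]=6
(2, 3): arr[2]=14 > arr[3]=6
(2, 4): arr[2]=14 > arr[4]=7
(2, 5): arr[2]=14 > arr[5]=6
(4, 5): arr[4]=7 > arr[5]=6

Total inversions: 6

The array has 6 inversion(s): (1,3), (1,5), (2,3), (2,4), (2,5), (4,5). Each pair (i,j) satisfies i < j and arr[i] > arr[j].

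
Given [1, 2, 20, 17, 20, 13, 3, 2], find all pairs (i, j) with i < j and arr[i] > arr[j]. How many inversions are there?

Finding inversions in [1, 2, 20, 17, 20, 13, 3, 2]:

(2, 3): arr[2]=20 > arr[3]=17
(2, 5): arr[2]=20 > arr[5]=13
(2, 6): arr[2]=20 > arr[6]=3
(2, 7): arr[2]=20 > arr[7]=2
(3, 5): arr[3]=17 > arr[5]=13
(3, 6): arr[3]=17 > arr[6]=3
(3, 7): arr[3]=17 > arr[7]=2
(4, 5): arr[4]=20 > arr[5]=13
(4, 6): arr[4]=20 > arr[6]=3
(4, 7): arr[4]=20 > arr[7]=2
(5, 6): arr[5]=13 > arr[6]=3
(5, 7): arr[5]=13 > arr[7]=2
(6, 7): arr[6]=3 > arr[7]=2

Total inversions: 13

The array has 13 inversion(s): (2,3), (2,5), (2,6), (2,7), (3,5), (3,6), (3,7), (4,5), (4,6), (4,7), (5,6), (5,7), (6,7). Each pair (i,j) satisfies i < j and arr[i] > arr[j].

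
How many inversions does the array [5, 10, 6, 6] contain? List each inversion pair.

Finding inversions in [5, 10, 6, 6]:

(1, 2): arr[1]=10 > arr[2]=6
(1, 3): arr[1]=10 > arr[3]=6

Total inversions: 2

The array has 2 inversion(s): (1,2), (1,3). Each pair (i,j) satisfies i < j and arr[i] > arr[j].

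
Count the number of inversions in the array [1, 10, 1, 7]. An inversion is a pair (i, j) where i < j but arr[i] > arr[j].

Finding inversions in [1, 10, 1, 7]:

(1, 2): arr[1]=10 > arr[2]=1
(1, 3): arr[1]=10 > arr[3]=7

Total inversions: 2

The array has 2 inversion(s): (1,2), (1,3). Each pair (i,j) satisfies i < j and arr[i] > arr[j].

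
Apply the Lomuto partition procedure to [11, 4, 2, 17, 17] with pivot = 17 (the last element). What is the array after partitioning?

Lomuto partition with pivot = 17:

Initial array: [11, 4, 2, 17, 17]

arr[0]=11 <= 17: swap with position 0, array becomes [11, 4, 2, 17, 17]
arr[1]=4 <= 17: swap with position 1, array becomes [11, 4, 2, 17, 17]
arr[2]=2 <= 17: swap with position 2, array becomes [11, 4, 2, 17, 17]
arr[3]=17 <= 17: swap with position 3, array becomes [11, 4, 2, 17, 17]

Place pivot at position 4: [11, 4, 2, 17, 17]
Pivot position: 4

After partitioning with pivot 17, the array becomes [11, 4, 2, 17, 17]. The pivot is placed at index 4. All elements to the left of the pivot are <= 17, and all elements to the right are > 17.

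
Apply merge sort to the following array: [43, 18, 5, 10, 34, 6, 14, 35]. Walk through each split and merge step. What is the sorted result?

Merge sort trace:

Split: [43, 18, 5, 10, 34, 6, 14, 35] -> [43, 18, 5, 10] and [34, 6, 14, 35]
  Split: [43, 18, 5, 10] -> [43, 18] and [5, 10]
    Split: [43, 18] -> [43] and [18]
    Merge: [43] + [18] -> [18, 43]
    Split: [5, 10] -> [5] and [10]
    Merge: [5] + [10] -> [5, 10]
  Merge: [18, 43] + [5, 10] -> [5, 10, 18, 43]
  Split: [34, 6, 14, 35] -> [34, 6] and [14, 35]
    Split: [34, 6] -> [34] and [6]
    Merge: [34] + [6] -> [6, 34]
    Split: [14, 35] -> [14] and [35]
    Merge: [14] + [35] -> [14, 35]
  Merge: [6, 34] + [14, 35] -> [6, 14, 34, 35]
Merge: [5, 10, 18, 43] + [6, 14, 34, 35] -> [5, 6, 10, 14, 18, 34, 35, 43]

Final sorted array: [5, 6, 10, 14, 18, 34, 35, 43]

The merge sort proceeds by recursively splitting the array and merging sorted halves.
After all merges, the sorted array is [5, 6, 10, 14, 18, 34, 35, 43].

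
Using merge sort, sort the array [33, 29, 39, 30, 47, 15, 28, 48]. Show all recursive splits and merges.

Merge sort trace:

Split: [33, 29, 39, 30, 47, 15, 28, 48] -> [33, 29, 39, 30] and [47, 15, 28, 48]
  Split: [33, 29, 39, 30] -> [33, 29] and [39, 30]
    Split: [33, 29] -> [33] and [29]
    Merge: [33] + [29] -> [29, 33]
    Split: [39, 30] -> [39] and [30]
    Merge: [39] + [30] -> [30, 39]
  Merge: [29, 33] + [30, 39] -> [29, 30, 33, 39]
  Split: [47, 15, 28, 48] -> [47, 15] and [28, 48]
    Split: [47, 15] -> [47] and [15]
    Merge: [47] + [15] -> [15, 47]
    Split: [28, 48] -> [28] and [48]
    Merge: [28] + [48] -> [28, 48]
  Merge: [15, 47] + [28, 48] -> [15, 28, 47, 48]
Merge: [29, 30, 33, 39] + [15, 28, 47, 48] -> [15, 28, 29, 30, 33, 39, 47, 48]

Final sorted array: [15, 28, 29, 30, 33, 39, 47, 48]

The merge sort proceeds by recursively splitting the array and merging sorted halves.
After all merges, the sorted array is [15, 28, 29, 30, 33, 39, 47, 48].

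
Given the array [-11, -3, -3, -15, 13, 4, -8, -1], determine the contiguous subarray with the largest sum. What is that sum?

Using Kadane's algorithm on [-11, -3, -3, -15, 13, 4, -8, -1]:

Scanning through the array:
Position 1 (value -3): max_ending_here = -3, max_so_far = -3
Position 2 (value -3): max_ending_here = -3, max_so_far = -3
Position 3 (value -15): max_ending_here = -15, max_so_far = -3
Position 4 (value 13): max_ending_here = 13, max_so_far = 13
Position 5 (value 4): max_ending_here = 17, max_so_far = 17
Position 6 (value -8): max_ending_here = 9, max_so_far = 17
Position 7 (value -1): max_ending_here = 8, max_so_far = 17

Maximum subarray: [13, 4]
Maximum sum: 17

The maximum subarray is [13, 4] with sum 17. This subarray runs from index 4 to index 5.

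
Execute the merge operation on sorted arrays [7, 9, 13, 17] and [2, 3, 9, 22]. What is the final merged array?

Merging process:

Compare 7 vs 2: take 2 from right. Merged: [2]
Compare 7 vs 3: take 3 from right. Merged: [2, 3]
Compare 7 vs 9: take 7 from left. Merged: [2, 3, 7]
Compare 9 vs 9: take 9 from left. Merged: [2, 3, 7, 9]
Compare 13 vs 9: take 9 from right. Merged: [2, 3, 7, 9, 9]
Compare 13 vs 22: take 13 from left. Merged: [2, 3, 7, 9, 9, 13]
Compare 17 vs 22: take 17 from left. Merged: [2, 3, 7, 9, 9, 13, 17]
Append remaining from right: [22]. Merged: [2, 3, 7, 9, 9, 13, 17, 22]

Final merged array: [2, 3, 7, 9, 9, 13, 17, 22]
Total comparisons: 7

The merged array is [2, 3, 7, 9, 9, 13, 17, 22], requiring 7 comparisons. The merge step runs in O(n) time where n is the total number of elements.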